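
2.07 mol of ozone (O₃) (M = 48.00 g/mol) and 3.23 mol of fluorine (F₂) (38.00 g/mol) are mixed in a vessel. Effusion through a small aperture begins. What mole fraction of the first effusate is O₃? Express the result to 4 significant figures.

Rate_i ∝ x_i/√M_i (Graham's law weighted by mole fraction), so the effusate composition follows n_i/√M_i.
Mole fraction of O₃ in the effusate = (n_O₃/√M_O₃) / (n_O₃/√M_O₃ + n_F₂/√M_F₂)
= (2.07/√48.00) / (2.07/√48.00 + 3.23/√38.00) = 0.2988/(0.2988 + 0.5240) = 0.3631.

0.3631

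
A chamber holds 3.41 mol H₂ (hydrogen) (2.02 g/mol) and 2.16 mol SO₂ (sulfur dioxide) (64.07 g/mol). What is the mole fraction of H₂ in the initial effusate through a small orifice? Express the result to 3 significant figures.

The effusion rate of species i is ∝ p_i/√M_i ∝ n_i/√M_i.
x_H₂(eff) = (n_H₂/√M_H₂) / (n_H₂/√M_H₂ + n_SO₂/√M_SO₂)
= (3.41/√2.02) / (3.41/√2.02 + 2.16/√64.07) = 2.399/(2.399 + 0.2699) = 0.899.

0.899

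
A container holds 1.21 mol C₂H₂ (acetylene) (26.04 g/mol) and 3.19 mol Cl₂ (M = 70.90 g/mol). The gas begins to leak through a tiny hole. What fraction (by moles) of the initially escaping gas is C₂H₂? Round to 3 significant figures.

0.385

The effusion rate of species i is ∝ p_i/√M_i ∝ n_i/√M_i.
Mole fraction of C₂H₂ in the effusate = (n_C₂H₂/√M_C₂H₂) / (n_C₂H₂/√M_C₂H₂ + n_Cl₂/√M_Cl₂)
= (1.21/√26.04) / (1.21/√26.04 + 3.19/√70.90) = 0.2371/(0.2371 + 0.3789) = 0.385.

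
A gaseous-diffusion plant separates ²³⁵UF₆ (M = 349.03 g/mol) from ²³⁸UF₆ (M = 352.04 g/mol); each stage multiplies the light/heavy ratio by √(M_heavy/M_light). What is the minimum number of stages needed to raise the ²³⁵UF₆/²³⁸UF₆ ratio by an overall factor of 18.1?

675

With α = √(352.04/349.03) per stage, ln α = ½ ln(1.00862) = 0.004293.
Need α^N ≥ 18.1 ⇒ N ≥ ln(18.1) / ln α = 2.896 / 0.004293 = 674.49.
Rounding up, N = 675 stages.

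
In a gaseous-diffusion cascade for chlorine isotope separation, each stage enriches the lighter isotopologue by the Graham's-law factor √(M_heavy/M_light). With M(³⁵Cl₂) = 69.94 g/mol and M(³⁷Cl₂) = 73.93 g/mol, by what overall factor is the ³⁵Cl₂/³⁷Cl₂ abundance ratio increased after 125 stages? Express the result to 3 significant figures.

32.1

After 125 stages the ratio has grown by (√(73.93/69.94))^125 = (73.93/69.94)^(125/2).
= 1.05705^(125/2) = 32.1.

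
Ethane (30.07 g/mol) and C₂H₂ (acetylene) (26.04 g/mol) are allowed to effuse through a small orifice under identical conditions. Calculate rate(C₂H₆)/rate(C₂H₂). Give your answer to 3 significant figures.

Graham's law gives rate_C₂H₆/rate_C₂H₂ = √(M_C₂H₂/M_C₂H₆) = √(26.04/30.07) = √0.8660 = 0.931.

0.931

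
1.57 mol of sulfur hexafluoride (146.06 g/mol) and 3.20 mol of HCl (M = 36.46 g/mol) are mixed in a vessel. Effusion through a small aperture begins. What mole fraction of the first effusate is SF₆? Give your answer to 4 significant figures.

0.1969

Rate_i ∝ x_i/√M_i (Graham's law weighted by mole fraction), so the effusate composition follows n_i/√M_i.
Mole fraction of SF₆ in the effusate = (n_SF₆/√M_SF₆) / (n_SF₆/√M_SF₆ + n_HCl/√M_HCl)
= (1.57/√146.06) / (1.57/√146.06 + 3.20/√36.46) = 0.1299/(0.1299 + 0.5300) = 0.1969.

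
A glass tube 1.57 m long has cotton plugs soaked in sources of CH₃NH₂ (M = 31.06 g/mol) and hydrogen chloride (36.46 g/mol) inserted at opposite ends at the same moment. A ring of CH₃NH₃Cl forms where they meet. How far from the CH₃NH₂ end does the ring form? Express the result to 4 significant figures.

0.8164 m

In equal time, each gas travels a distance ∝ its rate ∝ 1/√M, so d_CH₃NH₂/d_HCl = √(M_HCl/M_CH₃NH₂) = √(36.46/31.06) = 1.083.
With d_CH₃NH₂ + d_HCl = 1.57 m, d_HCl = 1.57/(1 + 1.083) = 0.7536 m.
d_CH₃NH₂ = 1.57 − 0.7536 = 0.8164 m.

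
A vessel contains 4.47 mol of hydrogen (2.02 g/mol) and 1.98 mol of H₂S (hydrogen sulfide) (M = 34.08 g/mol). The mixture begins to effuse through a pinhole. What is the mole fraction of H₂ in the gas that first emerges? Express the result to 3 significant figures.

Each component's effusion rate ∝ (its partial pressure)·(1/√M) ∝ n_i/√M_i.
Mole fraction of H₂ in the effusate = (n_H₂/√M_H₂) / (n_H₂/√M_H₂ + n_H₂S/√M_H₂S)
= (4.47/√2.02) / (4.47/√2.02 + 1.98/√34.08) = 3.145/(3.145 + 0.3392) = 0.903.

0.903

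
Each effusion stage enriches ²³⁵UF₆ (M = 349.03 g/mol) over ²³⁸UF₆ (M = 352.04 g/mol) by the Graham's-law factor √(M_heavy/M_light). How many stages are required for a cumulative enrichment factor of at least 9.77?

531

Per stage α = (352.04/349.03)^(1/2) = 1.00862^0.5, giving ln α = 0.004293.
Need α^N ≥ 9.77 ⇒ N ≥ ln(9.77) / ln α = 2.279 / 0.004293 = 530.88.
Minimum whole number of stages: N = 531.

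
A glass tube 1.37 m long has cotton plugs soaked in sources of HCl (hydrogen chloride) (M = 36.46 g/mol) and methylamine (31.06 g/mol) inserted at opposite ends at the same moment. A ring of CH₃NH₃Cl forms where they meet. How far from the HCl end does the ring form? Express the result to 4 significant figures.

Graham's law gives d_HCl/d_CH₃NH₂ = rate_HCl/rate_CH₃NH₂ = √(M_CH₃NH₂/M_HCl) = √(31.06/36.46) = 0.9230.
With d_HCl + d_CH₃NH₂ = 1.37 m, d_CH₃NH₂ = 1.37/(1 + 0.9230) = 0.7124 m.
d_HCl = 1.37 − 0.7124 = 0.6576 m.

0.6576 m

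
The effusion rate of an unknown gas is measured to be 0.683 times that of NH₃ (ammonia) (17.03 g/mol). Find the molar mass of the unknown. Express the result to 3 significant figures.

36.5 g/mol

Since effusion rate ∝ 1/√M, rate_X/rate_NH₃ = √(M_NH₃/M_X).
0.683 = √(17.03/M_X)
M_X = 17.03 / 0.683² = 17.03 / 0.4665 = 36.5 g/mol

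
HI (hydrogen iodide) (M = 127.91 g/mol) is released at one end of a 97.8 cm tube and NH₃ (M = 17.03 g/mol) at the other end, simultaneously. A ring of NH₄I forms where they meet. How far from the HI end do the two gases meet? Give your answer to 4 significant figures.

26.15 cm

In equal time, each gas travels a distance ∝ its rate ∝ 1/√M, so d_HI/d_NH₃ = √(M_NH₃/M_HI) = √(17.03/127.91) = 0.3649.
With d_HI + d_NH₃ = 97.8 cm, d_NH₃ = 97.8/(1 + 0.3649) = 71.65 cm.
d_HI = 97.8 − 71.65 = 26.15 cm.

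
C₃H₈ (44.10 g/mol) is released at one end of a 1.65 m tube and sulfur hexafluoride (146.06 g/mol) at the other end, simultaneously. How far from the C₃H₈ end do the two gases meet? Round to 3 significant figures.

The fronts meet when d_C₃H₈ + d_SF₆ = L with d_C₃H₈/d_SF₆ = √(M_SF₆/M_C₃H₈) (Graham's law). Here √(M_SF₆/M_C₃H₈) = √(146.06/44.10) = 1.820.
With d_C₃H₈ + d_SF₆ = 1.65 m, d_SF₆ = 1.65/(1 + 1.820) = 0.5851 m.
d_C₃H₈ = 1.65 − 0.5851 = 1.06 m.

1.06 m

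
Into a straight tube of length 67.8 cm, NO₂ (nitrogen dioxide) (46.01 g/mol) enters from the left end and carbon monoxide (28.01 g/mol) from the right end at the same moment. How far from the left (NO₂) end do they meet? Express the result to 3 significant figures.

In equal time, each gas travels a distance ∝ its rate ∝ 1/√M, so d_NO₂/d_CO = √(M_CO/M_NO₂) = √(28.01/46.01) = 0.7802.
With d_NO₂ + d_CO = 67.8 cm, d_CO = 67.8/(1 + 0.7802) = 38.08 cm.
d_NO₂ = 67.8 − 38.08 = 29.7 cm.

29.7 cm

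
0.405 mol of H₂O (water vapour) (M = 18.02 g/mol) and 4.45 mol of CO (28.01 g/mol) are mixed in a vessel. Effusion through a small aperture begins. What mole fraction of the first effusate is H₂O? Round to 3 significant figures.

Effusion rate of each component ∝ n_i/√M_i (partial pressure × 1/√M).
x_H₂O(eff) = (n_H₂O/√M_H₂O) / (n_H₂O/√M_H₂O + n_CO/√M_CO)
= (0.405/√18.02) / (0.405/√18.02 + 4.45/√28.01) = 0.09541/(0.09541 + 0.8408) = 0.102.

0.102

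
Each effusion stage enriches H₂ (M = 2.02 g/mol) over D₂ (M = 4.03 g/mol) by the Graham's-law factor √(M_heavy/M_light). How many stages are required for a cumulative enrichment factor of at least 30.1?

10

Per stage α = (4.03/2.02)^(1/2) = 1.99505^0.5, giving ln α = 0.3453.
Need α^N ≥ 30.1 ⇒ N ≥ ln(30.1) / ln α = 3.405 / 0.3453 = 9.86.
Rounding up, N = 10 stages.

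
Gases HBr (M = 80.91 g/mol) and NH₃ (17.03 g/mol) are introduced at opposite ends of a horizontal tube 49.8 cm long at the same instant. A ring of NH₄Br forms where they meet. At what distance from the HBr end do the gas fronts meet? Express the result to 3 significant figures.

15.7 cm

Distances travelled in equal time are proportional to diffusion rates, so d_HBr/d_NH₃ = √(M_NH₃/M_HBr) = √(17.03/80.91) = 0.4588.
With d_HBr + d_NH₃ = 49.8 cm, d_NH₃ = 49.8/(1 + 0.4588) = 34.14 cm.
d_HBr = 49.8 − 34.14 = 15.7 cm.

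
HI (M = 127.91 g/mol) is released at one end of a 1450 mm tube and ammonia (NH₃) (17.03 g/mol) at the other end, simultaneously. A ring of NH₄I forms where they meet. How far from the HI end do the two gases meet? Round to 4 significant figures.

Distances travelled in equal time are proportional to diffusion rates, so d_HI/d_NH₃ = √(M_NH₃/M_HI) = √(17.03/127.91) = 0.3649.
With d_HI + d_NH₃ = 1450 mm, d_NH₃ = 1450/(1 + 0.3649) = 1062 mm.
d_HI = 1450 − 1062 = 387.6 mm.

387.6 mm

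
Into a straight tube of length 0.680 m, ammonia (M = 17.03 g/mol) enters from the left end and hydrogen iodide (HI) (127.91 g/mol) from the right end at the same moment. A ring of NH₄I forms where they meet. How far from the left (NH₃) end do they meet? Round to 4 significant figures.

0.4982 m

Distances travelled in equal time are proportional to diffusion rates, so d_NH₃/d_HI = √(M_HI/M_NH₃) = √(127.91/17.03) = 2.741.
With d_NH₃ + d_HI = 0.680 m, d_HI = 0.680/(1 + 2.741) = 0.1818 m.
d_NH₃ = 0.680 − 0.1818 = 0.4982 m.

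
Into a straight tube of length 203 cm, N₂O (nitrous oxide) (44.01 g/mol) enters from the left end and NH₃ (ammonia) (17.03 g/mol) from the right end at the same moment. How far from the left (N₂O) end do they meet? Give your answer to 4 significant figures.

The fronts meet when d_N₂O + d_NH₃ = L with d_N₂O/d_NH₃ = √(M_NH₃/M_N₂O) (Graham's law). Here √(M_NH₃/M_N₂O) = √(17.03/44.01) = 0.6221.
With d_N₂O + d_NH₃ = 203 cm, d_NH₃ = 203/(1 + 0.6221) = 125.1 cm.
d_N₂O = 203 − 125.1 = 77.85 cm.

77.85 cm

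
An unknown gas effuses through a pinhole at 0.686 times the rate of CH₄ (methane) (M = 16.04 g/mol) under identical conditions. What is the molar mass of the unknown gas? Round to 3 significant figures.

From Graham's law, rate_X/rate_CH₄ = √(M_CH₄/M_X).
0.686 = √(16.04/M_X)
M_X = 16.04 / 0.686² = 16.04 / 0.4706 = 34.1 g/mol

34.1 g/mol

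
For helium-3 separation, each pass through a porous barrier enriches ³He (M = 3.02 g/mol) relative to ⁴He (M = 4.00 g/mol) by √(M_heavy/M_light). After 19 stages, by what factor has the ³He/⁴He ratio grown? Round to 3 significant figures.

After 19 stages the ratio has grown by (√(4.00/3.02))^19 = (4.00/3.02)^(19/2).
= 1.32450^(19/2) = 14.4.

14.4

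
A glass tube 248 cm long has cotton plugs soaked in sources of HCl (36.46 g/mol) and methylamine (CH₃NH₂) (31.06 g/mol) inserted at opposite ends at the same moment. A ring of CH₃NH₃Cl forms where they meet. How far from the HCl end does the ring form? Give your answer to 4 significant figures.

119.0 cm

The fronts meet when d_HCl + d_CH₃NH₂ = L with d_HCl/d_CH₃NH₂ = √(M_CH₃NH₂/M_HCl) (Graham's law). Here √(M_CH₃NH₂/M_HCl) = √(31.06/36.46) = 0.9230.
With d_HCl + d_CH₃NH₂ = 248 cm, d_CH₃NH₂ = 248/(1 + 0.9230) = 129.0 cm.
d_HCl = 248 − 129.0 = 119.0 cm.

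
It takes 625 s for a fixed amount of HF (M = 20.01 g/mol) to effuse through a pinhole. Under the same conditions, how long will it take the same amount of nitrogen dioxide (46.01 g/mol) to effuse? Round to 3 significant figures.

948 s

By Graham's law, t_NO₂/t_HF = √(M_NO₂/M_HF) = √(46.01/20.01) = √2.299 = 1.516.
So the time for NO₂ is 625 × 1.516 = 948 s.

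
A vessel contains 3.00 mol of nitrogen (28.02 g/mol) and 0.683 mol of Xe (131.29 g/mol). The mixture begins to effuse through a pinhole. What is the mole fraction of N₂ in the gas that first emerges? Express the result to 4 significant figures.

Effusion rate of each component ∝ n_i/√M_i (partial pressure × 1/√M).
Mole fraction of N₂ in the effusate = (n_N₂/√M_N₂) / (n_N₂/√M_N₂ + n_Xe/√M_Xe)
= (3.00/√28.02) / (3.00/√28.02 + 0.683/√131.29) = 0.5667/(0.5667 + 0.05961) = 0.9048.

0.9048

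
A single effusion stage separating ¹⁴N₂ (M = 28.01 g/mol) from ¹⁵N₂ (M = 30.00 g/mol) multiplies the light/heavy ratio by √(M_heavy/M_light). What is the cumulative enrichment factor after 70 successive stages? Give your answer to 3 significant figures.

11.0

Each stage multiplies the ratio by α = √(30.00/28.01), so after 70 stages the overall factor is α^70 = (30.00/28.01)^(70/2).
= 1.07105^35 = 11.0.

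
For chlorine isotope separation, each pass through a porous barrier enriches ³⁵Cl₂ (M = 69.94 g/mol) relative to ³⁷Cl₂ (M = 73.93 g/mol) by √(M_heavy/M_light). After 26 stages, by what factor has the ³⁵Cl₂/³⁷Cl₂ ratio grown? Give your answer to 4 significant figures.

2.057

Each stage multiplies the ratio by α = √(73.93/69.94), so after 26 stages the overall factor is α^26 = (73.93/69.94)^(26/2).
= 1.05705^13 = 2.057.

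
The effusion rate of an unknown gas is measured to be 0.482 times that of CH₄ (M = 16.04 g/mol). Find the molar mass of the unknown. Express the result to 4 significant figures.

Using Graham's law: rate_X/rate_CH₄ = √(M_CH₄/M_X).
0.482 = √(16.04/M_X)
M_X = 16.04 / 0.482² = 16.04 / 0.2323 = 69.04 g/mol

69.04 g/mol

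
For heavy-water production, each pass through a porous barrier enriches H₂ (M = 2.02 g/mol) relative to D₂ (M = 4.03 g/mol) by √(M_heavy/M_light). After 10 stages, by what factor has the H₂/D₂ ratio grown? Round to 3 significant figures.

After 10 stages the ratio has grown by (√(4.03/2.02))^10 = (4.03/2.02)^(10/2).
= 1.99505^5 = 31.6.

31.6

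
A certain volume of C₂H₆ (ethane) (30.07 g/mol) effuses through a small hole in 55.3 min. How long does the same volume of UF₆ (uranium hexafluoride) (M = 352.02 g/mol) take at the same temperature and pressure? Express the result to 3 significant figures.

Since effusion rate ∝ 1/√M, t_UF₆/t_C₂H₆ = √(M_UF₆/M_C₂H₆) = √(352.02/30.07) = √11.71 = 3.422.
So the time for UF₆ is 55.3 × 3.422 = 189 min.

189 min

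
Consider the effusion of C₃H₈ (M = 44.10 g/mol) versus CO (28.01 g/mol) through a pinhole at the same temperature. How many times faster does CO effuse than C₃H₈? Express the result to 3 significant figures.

From Graham's law, rate_CO/rate_C₃H₈ = √(M_C₃H₈/M_CO) = √(44.10/28.01) = √1.574 = 1.25.

1.25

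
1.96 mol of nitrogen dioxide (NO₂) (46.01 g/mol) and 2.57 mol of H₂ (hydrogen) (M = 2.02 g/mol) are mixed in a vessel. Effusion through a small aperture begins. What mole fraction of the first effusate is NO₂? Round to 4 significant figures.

0.1378

Effusion rate of each component ∝ n_i/√M_i (partial pressure × 1/√M).
x_NO₂(eff) = (n_NO₂/√M_NO₂) / (n_NO₂/√M_NO₂ + n_H₂/√M_H₂)
= (1.96/√46.01) / (1.96/√46.01 + 2.57/√2.02) = 0.2890/(0.2890 + 1.808) = 0.1378.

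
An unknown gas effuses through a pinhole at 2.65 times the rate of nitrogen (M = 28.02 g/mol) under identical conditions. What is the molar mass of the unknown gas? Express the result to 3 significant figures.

3.99 g/mol

By Graham's law, rate_X/rate_N₂ = √(M_N₂/M_X).
2.65 = √(28.02/M_X)
M_X = 28.02 / 2.65² = 28.02 / 7.022 = 3.99 g/mol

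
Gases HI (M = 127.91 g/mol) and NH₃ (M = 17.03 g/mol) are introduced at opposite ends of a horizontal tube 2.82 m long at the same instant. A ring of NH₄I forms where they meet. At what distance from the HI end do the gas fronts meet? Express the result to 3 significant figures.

Graham's law gives d_HI/d_NH₃ = rate_HI/rate_NH₃ = √(M_NH₃/M_HI) = √(17.03/127.91) = 0.3649.
With d_HI + d_NH₃ = 2.82 m, d_NH₃ = 2.82/(1 + 0.3649) = 2.066 m.
d_HI = 2.82 − 2.066 = 0.754 m.

0.754 m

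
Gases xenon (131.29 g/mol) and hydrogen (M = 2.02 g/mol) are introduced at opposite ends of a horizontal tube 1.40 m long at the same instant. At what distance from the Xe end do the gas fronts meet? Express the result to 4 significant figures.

0.1545 m

Distances travelled in equal time are proportional to diffusion rates, so d_Xe/d_H₂ = √(M_H₂/M_Xe) = √(2.02/131.29) = 0.1240.
With d_Xe + d_H₂ = 1.40 m, d_H₂ = 1.40/(1 + 0.1240) = 1.246 m.
d_Xe = 1.40 − 1.246 = 0.1545 m.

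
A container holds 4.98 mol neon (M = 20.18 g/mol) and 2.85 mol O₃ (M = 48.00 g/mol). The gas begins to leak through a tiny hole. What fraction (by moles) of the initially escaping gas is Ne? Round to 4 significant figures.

0.7294

Effusion rate of each component ∝ n_i/√M_i (partial pressure × 1/√M).
x_Ne(eff) = (n_Ne/√M_Ne) / (n_Ne/√M_Ne + n_O₃/√M_O₃)
= (4.98/√20.18) / (4.98/√20.18 + 2.85/√48.00) = 1.109/(1.109 + 0.4114) = 0.7294.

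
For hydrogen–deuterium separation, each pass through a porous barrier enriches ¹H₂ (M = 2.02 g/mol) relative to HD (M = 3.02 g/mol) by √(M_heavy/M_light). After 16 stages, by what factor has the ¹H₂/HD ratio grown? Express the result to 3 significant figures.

Each stage multiplies the ratio by α = √(3.02/2.02), so after 16 stages the overall factor is α^16 = (3.02/2.02)^(16/2).
= 1.49505^8 = 25.0.

25.0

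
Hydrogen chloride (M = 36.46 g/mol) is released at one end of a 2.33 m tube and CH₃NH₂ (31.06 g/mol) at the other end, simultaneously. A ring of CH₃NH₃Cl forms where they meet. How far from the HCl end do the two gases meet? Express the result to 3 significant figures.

Distances travelled in equal time are proportional to diffusion rates, so d_HCl/d_CH₃NH₂ = √(M_CH₃NH₂/M_HCl) = √(31.06/36.46) = 0.9230.
With d_HCl + d_CH₃NH₂ = 2.33 m, d_CH₃NH₂ = 2.33/(1 + 0.9230) = 1.212 m.
d_HCl = 2.33 − 1.212 = 1.12 m.

1.12 m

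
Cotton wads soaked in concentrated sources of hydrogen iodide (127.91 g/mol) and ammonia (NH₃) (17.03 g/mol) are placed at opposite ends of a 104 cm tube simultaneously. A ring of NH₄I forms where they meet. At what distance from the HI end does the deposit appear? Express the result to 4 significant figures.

27.80 cm

Distances travelled in equal time are proportional to diffusion rates, so d_HI/d_NH₃ = √(M_NH₃/M_HI) = √(17.03/127.91) = 0.3649.
With d_HI + d_NH₃ = 104 cm, d_NH₃ = 104/(1 + 0.3649) = 76.20 cm.
d_HI = 104 − 76.20 = 27.80 cm.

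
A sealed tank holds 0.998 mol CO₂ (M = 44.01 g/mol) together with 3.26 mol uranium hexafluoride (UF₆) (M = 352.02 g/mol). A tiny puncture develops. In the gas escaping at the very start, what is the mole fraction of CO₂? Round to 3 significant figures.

0.464

Each component's effusion rate ∝ (its partial pressure)·(1/√M) ∝ n_i/√M_i.
x_CO₂(eff) = (n_CO₂/√M_CO₂) / (n_CO₂/√M_CO₂ + n_UF₆/√M_UF₆)
= (0.998/√44.01) / (0.998/√44.01 + 3.26/√352.02) = 0.1504/(0.1504 + 0.1738) = 0.464.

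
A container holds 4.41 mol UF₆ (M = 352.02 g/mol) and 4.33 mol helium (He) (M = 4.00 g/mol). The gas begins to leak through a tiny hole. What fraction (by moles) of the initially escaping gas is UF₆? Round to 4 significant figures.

0.09793

Each component's effusion rate ∝ (its partial pressure)·(1/√M) ∝ n_i/√M_i.
x_UF₆(eff) = (n_UF₆/√M_UF₆) / (n_UF₆/√M_UF₆ + n_He/√M_He)
= (4.41/√352.02) / (4.41/√352.02 + 4.33/√4.00) = 0.2350/(0.2350 + 2.165) = 0.09793.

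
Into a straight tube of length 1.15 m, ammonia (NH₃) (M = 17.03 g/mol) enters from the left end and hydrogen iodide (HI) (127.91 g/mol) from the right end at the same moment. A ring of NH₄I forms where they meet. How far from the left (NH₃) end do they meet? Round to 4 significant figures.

The fronts meet when d_NH₃ + d_HI = L with d_NH₃/d_HI = √(M_HI/M_NH₃) (Graham's law). Here √(M_HI/M_NH₃) = √(127.91/17.03) = 2.741.
With d_NH₃ + d_HI = 1.15 m, d_HI = 1.15/(1 + 2.741) = 0.3074 m.
d_NH₃ = 1.15 − 0.3074 = 0.8426 m.

0.8426 m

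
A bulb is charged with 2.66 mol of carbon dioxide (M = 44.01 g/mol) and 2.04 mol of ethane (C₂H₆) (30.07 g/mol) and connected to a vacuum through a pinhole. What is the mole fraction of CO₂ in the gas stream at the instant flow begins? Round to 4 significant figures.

0.5187

Rate_i ∝ x_i/√M_i (Graham's law weighted by mole fraction), so the effusate composition follows n_i/√M_i.
x_CO₂(eff) = (n_CO₂/√M_CO₂) / (n_CO₂/√M_CO₂ + n_C₂H₆/√M_C₂H₆)
= (2.66/√44.01) / (2.66/√44.01 + 2.04/√30.07) = 0.4010/(0.4010 + 0.3720) = 0.5187.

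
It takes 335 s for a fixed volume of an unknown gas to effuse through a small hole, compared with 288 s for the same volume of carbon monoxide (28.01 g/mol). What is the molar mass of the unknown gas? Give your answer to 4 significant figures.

Using Graham's law: t_X/t_CO = √(M_X/M_CO).
335/288 = 1.163 = √(M_X/28.01)
M_X = 28.01 × 1.163² = 28.01 × 1.353 = 37.90 g/mol

37.90 g/mol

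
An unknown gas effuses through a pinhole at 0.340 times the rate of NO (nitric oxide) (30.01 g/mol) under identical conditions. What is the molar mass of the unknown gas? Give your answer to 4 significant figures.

259.6 g/mol

By Graham's law, rate_X/rate_NO = √(M_NO/M_X).
0.340 = √(30.01/M_X)
M_X = 30.01 / 0.340² = 30.01 / 0.1156 = 259.6 g/mol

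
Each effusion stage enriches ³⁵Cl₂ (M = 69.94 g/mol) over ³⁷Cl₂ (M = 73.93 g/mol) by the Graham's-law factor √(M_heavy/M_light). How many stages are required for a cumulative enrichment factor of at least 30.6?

Single-stage factor α = √(73.93/69.94), so ln α = ½ ln(1.05705) = 0.02774.
Need α^N ≥ 30.6 ⇒ N ≥ ln(30.6) / ln α = 3.421 / 0.02774 = 123.32.
Minimum whole number of stages: N = 124.

124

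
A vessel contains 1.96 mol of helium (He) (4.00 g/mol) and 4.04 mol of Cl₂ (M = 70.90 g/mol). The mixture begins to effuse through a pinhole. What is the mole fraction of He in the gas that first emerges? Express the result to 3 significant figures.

Rate_i ∝ x_i/√M_i (Graham's law weighted by mole fraction), so the effusate composition follows n_i/√M_i.
x_He(eff) = (n_He/√M_He) / (n_He/√M_He + n_Cl₂/√M_Cl₂)
= (1.96/√4.00) / (1.96/√4.00 + 4.04/√70.90) = 0.9800/(0.9800 + 0.4798) = 0.671.

0.671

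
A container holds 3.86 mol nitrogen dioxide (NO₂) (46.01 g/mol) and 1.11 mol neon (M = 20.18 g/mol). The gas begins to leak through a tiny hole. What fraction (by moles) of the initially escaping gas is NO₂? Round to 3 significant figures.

0.697

Each component's effusion rate ∝ (its partial pressure)·(1/√M) ∝ n_i/√M_i.
Mole fraction of NO₂ in the effusate = (n_NO₂/√M_NO₂) / (n_NO₂/√M_NO₂ + n_Ne/√M_Ne)
= (3.86/√46.01) / (3.86/√46.01 + 1.11/√20.18) = 0.5691/(0.5691 + 0.2471) = 0.697.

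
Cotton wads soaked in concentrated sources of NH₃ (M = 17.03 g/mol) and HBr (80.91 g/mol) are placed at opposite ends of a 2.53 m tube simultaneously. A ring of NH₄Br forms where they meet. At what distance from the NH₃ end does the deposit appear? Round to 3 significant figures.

1.73 m

Distances travelled in equal time are proportional to diffusion rates, so d_NH₃/d_HBr = √(M_HBr/M_NH₃) = √(80.91/17.03) = 2.180.
With d_NH₃ + d_HBr = 2.53 m, d_HBr = 2.53/(1 + 2.180) = 0.7957 m.
d_NH₃ = 2.53 − 0.7957 = 1.73 m.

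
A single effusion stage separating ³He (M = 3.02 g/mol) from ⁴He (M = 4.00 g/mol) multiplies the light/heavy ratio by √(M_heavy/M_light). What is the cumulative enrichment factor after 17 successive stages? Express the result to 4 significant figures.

Overall factor = α^17 with α = √(4.00/3.02), i.e. (4.00/3.02)^(17/2).
= 1.32450^(17/2) = 10.90.

10.90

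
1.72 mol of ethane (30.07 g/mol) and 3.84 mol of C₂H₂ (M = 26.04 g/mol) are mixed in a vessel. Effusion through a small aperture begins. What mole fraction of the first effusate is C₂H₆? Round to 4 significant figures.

The effusion rate of species i is ∝ p_i/√M_i ∝ n_i/√M_i.
Mole fraction of C₂H₆ in the effusate = (n_C₂H₆/√M_C₂H₆) / (n_C₂H₆/√M_C₂H₆ + n_C₂H₂/√M_C₂H₂)
= (1.72/√30.07) / (1.72/√30.07 + 3.84/√26.04) = 0.3137/(0.3137 + 0.7525) = 0.2942.

0.2942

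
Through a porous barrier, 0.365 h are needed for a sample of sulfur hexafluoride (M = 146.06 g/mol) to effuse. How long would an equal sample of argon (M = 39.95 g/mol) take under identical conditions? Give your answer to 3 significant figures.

Since effusion rate ∝ 1/√M, t_Ar/t_SF₆ = √(M_Ar/M_SF₆) = √(39.95/146.06) = √0.2735 = 0.5230.
So the time for Ar is 0.365 × 0.5230 = 0.191 h.

0.191 h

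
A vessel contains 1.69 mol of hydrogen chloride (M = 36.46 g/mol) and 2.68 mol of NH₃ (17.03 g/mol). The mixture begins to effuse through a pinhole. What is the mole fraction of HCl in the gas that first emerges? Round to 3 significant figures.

Effusion rate of each component ∝ n_i/√M_i (partial pressure × 1/√M).
x_HCl(eff) = (n_HCl/√M_HCl) / (n_HCl/√M_HCl + n_NH₃/√M_NH₃)
= (1.69/√36.46) / (1.69/√36.46 + 2.68/√17.03) = 0.2799/(0.2799 + 0.6494) = 0.301.

0.301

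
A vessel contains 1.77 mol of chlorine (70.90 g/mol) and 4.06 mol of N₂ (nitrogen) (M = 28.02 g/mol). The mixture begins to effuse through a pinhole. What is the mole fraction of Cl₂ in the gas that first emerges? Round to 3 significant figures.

Rate_i ∝ x_i/√M_i (Graham's law weighted by mole fraction), so the effusate composition follows n_i/√M_i.
Mole fraction of Cl₂ in the effusate = (n_Cl₂/√M_Cl₂) / (n_Cl₂/√M_Cl₂ + n_N₂/√M_N₂)
= (1.77/√70.90) / (1.77/√70.90 + 4.06/√28.02) = 0.2102/(0.2102 + 0.7670) = 0.215.

0.215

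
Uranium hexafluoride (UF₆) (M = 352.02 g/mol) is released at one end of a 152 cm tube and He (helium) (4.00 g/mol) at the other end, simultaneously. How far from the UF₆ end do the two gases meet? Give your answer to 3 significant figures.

Distances travelled in equal time are proportional to diffusion rates, so d_UF₆/d_He = √(M_He/M_UF₆) = √(4.00/352.02) = 0.1066.
With d_UF₆ + d_He = 152 cm, d_He = 152/(1 + 0.1066) = 137.4 cm.
d_UF₆ = 152 − 137.4 = 14.6 cm.

14.6 cm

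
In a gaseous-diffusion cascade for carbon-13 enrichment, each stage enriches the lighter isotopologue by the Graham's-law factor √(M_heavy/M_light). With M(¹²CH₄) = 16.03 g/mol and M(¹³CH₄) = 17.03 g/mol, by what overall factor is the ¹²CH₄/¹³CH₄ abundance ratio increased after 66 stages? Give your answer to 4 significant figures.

Overall factor = α^66 with α = √(17.03/16.03), i.e. (17.03/16.03)^(66/2).
= 1.06238^33 = 7.367.

7.367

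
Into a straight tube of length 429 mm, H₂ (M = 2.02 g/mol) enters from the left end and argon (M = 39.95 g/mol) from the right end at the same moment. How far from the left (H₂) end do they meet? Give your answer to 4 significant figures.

Distances travelled in equal time are proportional to diffusion rates, so d_H₂/d_Ar = √(M_Ar/M_H₂) = √(39.95/2.02) = 4.447.
With d_H₂ + d_Ar = 429 mm, d_Ar = 429/(1 + 4.447) = 78.76 mm.
d_H₂ = 429 − 78.76 = 350.2 mm.

350.2 mm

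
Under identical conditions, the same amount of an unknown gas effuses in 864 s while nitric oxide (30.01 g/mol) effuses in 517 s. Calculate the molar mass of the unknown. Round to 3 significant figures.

Since effusion rate ∝ 1/√M, t_X/t_NO = √(M_X/M_NO).
864/517 = 1.671 = √(M_X/30.01)
M_X = 30.01 × 1.671² = 30.01 × 2.793 = 83.8 g/mol

83.8 g/mol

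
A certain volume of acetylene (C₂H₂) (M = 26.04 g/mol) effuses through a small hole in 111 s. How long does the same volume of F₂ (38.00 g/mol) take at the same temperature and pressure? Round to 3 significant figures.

134 s

By Graham's law, t_F₂/t_C₂H₂ = √(M_F₂/M_C₂H₂) = √(38.00/26.04) = √1.459 = 1.208.
So the time for F₂ is 111 × 1.208 = 134 s.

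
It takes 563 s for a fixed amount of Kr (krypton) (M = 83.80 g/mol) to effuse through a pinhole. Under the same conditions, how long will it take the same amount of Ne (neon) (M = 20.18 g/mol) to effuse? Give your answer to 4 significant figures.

By Graham's law, t_Ne/t_Kr = √(M_Ne/M_Kr) = √(20.18/83.80) = √0.2408 = 0.4907.
So the time for Ne is 563 × 0.4907 = 276.3 s.

276.3 s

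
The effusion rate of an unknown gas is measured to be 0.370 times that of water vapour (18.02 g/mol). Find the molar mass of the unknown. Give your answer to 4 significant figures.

By Graham's law, rate_X/rate_H₂O = √(M_H₂O/M_X).
0.370 = √(18.02/M_X)
M_X = 18.02 / 0.370² = 18.02 / 0.1369 = 131.6 g/mol

131.6 g/mol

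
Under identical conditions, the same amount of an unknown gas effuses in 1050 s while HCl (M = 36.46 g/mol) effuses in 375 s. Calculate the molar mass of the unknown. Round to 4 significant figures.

Using Graham's law: t_X/t_HCl = √(M_X/M_HCl).
1050/375 = 2.800 = √(M_X/36.46)
M_X = 36.46 × 2.800² = 36.46 × 7.840 = 285.8 g/mol

285.8 g/mol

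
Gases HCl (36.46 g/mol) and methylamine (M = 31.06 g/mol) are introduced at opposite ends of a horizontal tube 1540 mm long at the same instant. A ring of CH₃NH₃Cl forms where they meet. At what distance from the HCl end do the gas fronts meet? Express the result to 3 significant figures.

739 mm

In equal time, each gas travels a distance ∝ its rate ∝ 1/√M, so d_HCl/d_CH₃NH₂ = √(M_CH₃NH₂/M_HCl) = √(31.06/36.46) = 0.9230.
With d_HCl + d_CH₃NH₂ = 1540 mm, d_CH₃NH₂ = 1540/(1 + 0.9230) = 800.8 mm.
d_HCl = 1540 − 800.8 = 739 mm.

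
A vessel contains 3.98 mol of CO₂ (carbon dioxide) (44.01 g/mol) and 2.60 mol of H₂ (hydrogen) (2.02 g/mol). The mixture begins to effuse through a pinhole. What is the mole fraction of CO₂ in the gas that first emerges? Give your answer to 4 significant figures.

Effusion rate of each component ∝ n_i/√M_i (partial pressure × 1/√M).
So x_CO₂ in the escaping gas = (n_CO₂/√M_CO₂) / Σ(n_i/√M_i)
= (3.98/√44.01) / (3.98/√44.01 + 2.60/√2.02) = 0.5999/(0.5999 + 1.829) = 0.2470.

0.2470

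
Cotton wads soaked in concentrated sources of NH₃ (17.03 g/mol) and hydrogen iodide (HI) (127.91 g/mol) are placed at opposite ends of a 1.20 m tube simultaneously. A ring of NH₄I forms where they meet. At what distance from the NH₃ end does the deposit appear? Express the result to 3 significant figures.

Graham's law gives d_NH₃/d_HI = rate_NH₃/rate_HI = √(M_HI/M_NH₃) = √(127.91/17.03) = 2.741.
With d_NH₃ + d_HI = 1.20 m, d_HI = 1.20/(1 + 2.741) = 0.3208 m.
d_NH₃ = 1.20 − 0.3208 = 0.879 m.

0.879 m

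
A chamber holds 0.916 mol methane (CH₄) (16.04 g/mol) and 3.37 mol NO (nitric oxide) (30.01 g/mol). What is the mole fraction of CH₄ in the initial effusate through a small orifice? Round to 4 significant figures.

0.2710

Each component's effusion rate ∝ (its partial pressure)·(1/√M) ∝ n_i/√M_i.
x_CH₄(eff) = (n_CH₄/√M_CH₄) / (n_CH₄/√M_CH₄ + n_NO/√M_NO)
= (0.916/√16.04) / (0.916/√16.04 + 3.37/√30.01) = 0.2287/(0.2287 + 0.6152) = 0.2710.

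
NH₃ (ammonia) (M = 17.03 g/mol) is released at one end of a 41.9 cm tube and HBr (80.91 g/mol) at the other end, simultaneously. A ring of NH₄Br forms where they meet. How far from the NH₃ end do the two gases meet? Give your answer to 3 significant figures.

28.7 cm

Graham's law gives d_NH₃/d_HBr = rate_NH₃/rate_HBr = √(M_HBr/M_NH₃) = √(80.91/17.03) = 2.180.
With d_NH₃ + d_HBr = 41.9 cm, d_HBr = 41.9/(1 + 2.180) = 13.18 cm.
d_NH₃ = 41.9 − 13.18 = 28.7 cm.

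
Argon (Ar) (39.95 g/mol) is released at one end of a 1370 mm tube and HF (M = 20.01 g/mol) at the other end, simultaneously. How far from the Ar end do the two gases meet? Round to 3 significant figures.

In equal time, each gas travels a distance ∝ its rate ∝ 1/√M, so d_Ar/d_HF = √(M_HF/M_Ar) = √(20.01/39.95) = 0.7077.
With d_Ar + d_HF = 1370 mm, d_HF = 1370/(1 + 0.7077) = 802.2 mm.
d_Ar = 1370 − 802.2 = 568 mm.

568 mm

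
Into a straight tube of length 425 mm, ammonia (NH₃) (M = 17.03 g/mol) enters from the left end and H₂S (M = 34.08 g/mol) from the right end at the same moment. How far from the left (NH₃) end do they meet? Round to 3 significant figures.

249 mm

In equal time, each gas travels a distance ∝ its rate ∝ 1/√M, so d_NH₃/d_H₂S = √(M_H₂S/M_NH₃) = √(34.08/17.03) = 1.415.
With d_NH₃ + d_H₂S = 425 mm, d_H₂S = 425/(1 + 1.415) = 176.0 mm.
d_NH₃ = 425 − 176.0 = 249 mm.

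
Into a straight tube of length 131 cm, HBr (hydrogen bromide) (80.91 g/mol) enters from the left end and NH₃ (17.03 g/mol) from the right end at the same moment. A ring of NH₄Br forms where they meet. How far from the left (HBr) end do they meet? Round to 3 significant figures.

The fronts meet when d_HBr + d_NH₃ = L with d_HBr/d_NH₃ = √(M_NH₃/M_HBr) (Graham's law). Here √(M_NH₃/M_HBr) = √(17.03/80.91) = 0.4588.
With d_HBr + d_NH₃ = 131 cm, d_NH₃ = 131/(1 + 0.4588) = 89.80 cm.
d_HBr = 131 − 89.80 = 41.2 cm.

41.2 cm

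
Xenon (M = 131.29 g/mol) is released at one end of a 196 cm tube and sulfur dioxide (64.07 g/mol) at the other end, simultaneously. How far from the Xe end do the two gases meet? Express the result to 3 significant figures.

Distances travelled in equal time are proportional to diffusion rates, so d_Xe/d_SO₂ = √(M_SO₂/M_Xe) = √(64.07/131.29) = 0.6986.
With d_Xe + d_SO₂ = 196 cm, d_SO₂ = 196/(1 + 0.6986) = 115.4 cm.
d_Xe = 196 − 115.4 = 80.6 cm.

80.6 cm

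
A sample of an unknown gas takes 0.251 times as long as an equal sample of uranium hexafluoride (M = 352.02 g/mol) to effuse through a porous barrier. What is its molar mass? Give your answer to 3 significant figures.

Graham's law gives t_X/t_UF₆ = √(M_X/M_UF₆).
0.251 = √(M_X/352.02)
M_X = 352.02 × 0.251² = 352.02 × 0.06300 = 22.2 g/mol

22.2 g/mol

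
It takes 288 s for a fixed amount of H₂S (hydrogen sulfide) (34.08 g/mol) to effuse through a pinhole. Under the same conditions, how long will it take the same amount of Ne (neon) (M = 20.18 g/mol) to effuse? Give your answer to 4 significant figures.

221.6 s

Graham's law gives t_Ne/t_H₂S = √(M_Ne/M_H₂S) = √(20.18/34.08) = √0.5921 = 0.7695.
So the time for Ne is 288 × 0.7695 = 221.6 s.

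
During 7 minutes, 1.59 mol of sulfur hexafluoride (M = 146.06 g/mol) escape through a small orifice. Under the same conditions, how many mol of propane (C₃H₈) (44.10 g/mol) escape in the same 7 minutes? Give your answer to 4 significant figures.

2.894 mol

Since effusion rate ∝ 1/√M, rate_C₃H₈/rate_SF₆ = √(M_SF₆/M_C₃H₈) = √(146.06/44.10) = √3.312 = 1.820.
So the amount for C₃H₈ is 1.59 × 1.820 = 2.894 mol.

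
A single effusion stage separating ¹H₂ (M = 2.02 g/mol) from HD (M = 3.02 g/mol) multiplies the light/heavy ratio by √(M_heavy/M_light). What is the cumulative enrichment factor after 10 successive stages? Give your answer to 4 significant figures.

7.469

Overall factor = α^10 with α = √(3.02/2.02), i.e. (3.02/2.02)^(10/2).
= 1.49505^5 = 7.469.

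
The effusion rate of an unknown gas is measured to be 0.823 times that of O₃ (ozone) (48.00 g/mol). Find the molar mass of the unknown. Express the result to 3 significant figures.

70.9 g/mol

From Graham's law, rate_X/rate_O₃ = √(M_O₃/M_X).
0.823 = √(48.00/M_X)
M_X = 48.00 / 0.823² = 48.00 / 0.6773 = 70.9 g/mol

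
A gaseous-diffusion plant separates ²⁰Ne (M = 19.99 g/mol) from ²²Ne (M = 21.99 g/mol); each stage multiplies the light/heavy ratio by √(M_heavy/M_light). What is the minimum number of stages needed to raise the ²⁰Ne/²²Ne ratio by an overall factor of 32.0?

With α = √(21.99/19.99) per stage, ln α = ½ ln(1.10005) = 0.04768.
Need α^N ≥ 32.0 ⇒ N ≥ ln(32.0) / ln α = 3.466 / 0.04768 = 72.69.
Rounding up, N = 73 stages.

73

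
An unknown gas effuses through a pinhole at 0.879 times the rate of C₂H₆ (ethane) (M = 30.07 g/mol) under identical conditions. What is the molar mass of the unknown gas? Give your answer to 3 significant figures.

38.9 g/mol

Graham's law gives rate_X/rate_C₂H₆ = √(M_C₂H₆/M_X).
0.879 = √(30.07/M_X)
M_X = 30.07 / 0.879² = 30.07 / 0.7726 = 38.9 g/mol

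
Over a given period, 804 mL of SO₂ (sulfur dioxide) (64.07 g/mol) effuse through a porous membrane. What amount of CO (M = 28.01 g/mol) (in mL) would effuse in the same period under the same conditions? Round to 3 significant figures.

By Graham's law, rate_CO/rate_SO₂ = √(M_SO₂/M_CO) = √(64.07/28.01) = √2.287 = 1.512.
So the volume for CO is 804 × 1.512 = 1220 mL.

1220 mL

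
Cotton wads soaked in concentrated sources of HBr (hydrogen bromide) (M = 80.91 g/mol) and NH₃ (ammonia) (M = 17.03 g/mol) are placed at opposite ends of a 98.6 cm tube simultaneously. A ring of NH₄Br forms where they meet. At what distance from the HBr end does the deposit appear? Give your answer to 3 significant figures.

31.0 cm

Graham's law gives d_HBr/d_NH₃ = rate_HBr/rate_NH₃ = √(M_NH₃/M_HBr) = √(17.03/80.91) = 0.4588.
With d_HBr + d_NH₃ = 98.6 cm, d_NH₃ = 98.6/(1 + 0.4588) = 67.59 cm.
d_HBr = 98.6 − 67.59 = 31.0 cm.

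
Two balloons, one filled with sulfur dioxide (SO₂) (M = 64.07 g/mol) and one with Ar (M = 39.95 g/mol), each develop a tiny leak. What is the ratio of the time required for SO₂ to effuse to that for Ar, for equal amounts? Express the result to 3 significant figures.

Using Graham's law: t_SO₂/t_Ar = √(M_SO₂/M_Ar) = √(64.07/39.95) = √1.604 = 1.27.

1.27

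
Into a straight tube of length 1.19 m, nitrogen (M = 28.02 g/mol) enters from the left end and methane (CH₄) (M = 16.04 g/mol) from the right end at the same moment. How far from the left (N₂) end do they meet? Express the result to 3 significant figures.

Graham's law gives d_N₂/d_CH₄ = rate_N₂/rate_CH₄ = √(M_CH₄/M_N₂) = √(16.04/28.02) = 0.7566.
With d_N₂ + d_CH₄ = 1.19 m, d_CH₄ = 1.19/(1 + 0.7566) = 0.6774 m.
d_N₂ = 1.19 − 0.6774 = 0.513 m.

0.513 m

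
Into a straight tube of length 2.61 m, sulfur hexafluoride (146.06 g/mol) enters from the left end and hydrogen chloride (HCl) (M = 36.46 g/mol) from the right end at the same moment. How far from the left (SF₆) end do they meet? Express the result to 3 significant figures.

0.870 m

In equal time, each gas travels a distance ∝ its rate ∝ 1/√M, so d_SF₆/d_HCl = √(M_HCl/M_SF₆) = √(36.46/146.06) = 0.4996.
With d_SF₆ + d_HCl = 2.61 m, d_HCl = 2.61/(1 + 0.4996) = 1.740 m.
d_SF₆ = 2.61 − 1.740 = 0.870 m.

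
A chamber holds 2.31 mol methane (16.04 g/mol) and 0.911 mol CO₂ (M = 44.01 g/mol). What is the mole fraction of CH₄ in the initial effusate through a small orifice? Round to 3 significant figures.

Each component's effusion rate ∝ (its partial pressure)·(1/√M) ∝ n_i/√M_i.
So x_CH₄ in the escaping gas = (n_CH₄/√M_CH₄) / Σ(n_i/√M_i)
= (2.31/√16.04) / (2.31/√16.04 + 0.911/√44.01) = 0.5768/(0.5768 + 0.1373) = 0.808.

0.808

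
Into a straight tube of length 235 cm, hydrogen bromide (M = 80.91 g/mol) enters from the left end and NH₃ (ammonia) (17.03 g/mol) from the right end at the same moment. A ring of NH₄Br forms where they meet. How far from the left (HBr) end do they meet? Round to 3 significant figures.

The fronts meet when d_HBr + d_NH₃ = L with d_HBr/d_NH₃ = √(M_NH₃/M_HBr) (Graham's law). Here √(M_NH₃/M_HBr) = √(17.03/80.91) = 0.4588.
With d_HBr + d_NH₃ = 235 cm, d_NH₃ = 235/(1 + 0.4588) = 161.1 cm.
d_HBr = 235 − 161.1 = 73.9 cm.

73.9 cm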